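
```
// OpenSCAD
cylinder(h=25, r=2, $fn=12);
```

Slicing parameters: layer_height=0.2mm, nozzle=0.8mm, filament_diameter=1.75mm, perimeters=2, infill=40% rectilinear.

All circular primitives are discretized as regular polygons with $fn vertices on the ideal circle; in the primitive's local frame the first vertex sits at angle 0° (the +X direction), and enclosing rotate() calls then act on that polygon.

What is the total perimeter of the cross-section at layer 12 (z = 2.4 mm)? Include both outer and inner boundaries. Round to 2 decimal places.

At z = 2.4 mm: the r=2 cylinder gives a regular 12-gon of circumradius 2 (constant along its height) (perimeter = 2·12·2.000·sin(180°/12) = 12.42 mm). Overall, the cross-section is a single solid region. Total boundary length (outer) = 12.42 mm.

12.42 mm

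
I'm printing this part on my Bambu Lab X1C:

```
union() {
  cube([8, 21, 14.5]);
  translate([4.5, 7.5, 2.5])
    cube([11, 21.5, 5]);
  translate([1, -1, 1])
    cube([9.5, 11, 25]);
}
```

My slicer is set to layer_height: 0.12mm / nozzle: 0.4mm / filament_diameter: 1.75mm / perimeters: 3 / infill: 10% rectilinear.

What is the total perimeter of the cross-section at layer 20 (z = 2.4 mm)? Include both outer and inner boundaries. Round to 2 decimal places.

At z = 2.4 mm: the cube is present — its section is the full 8×21 rectangle (perimeter 58.00 mm); the cube at (4.5, 7.5) is not intersected at this z (z outside [2.5, 7.5]); the 9.5×11 cube at (1, -1) contributes its full rectangle (perimeter 41.00 mm); Merging all regions: the regions partially overlap (shared area 70.00 mm²), so the edge portions inside another operand are dropped and the merged outline is re-measured after clipping — boundary = 65.00 mm. Overall, the cross-section is a single solid region. Total boundary length (outer) = 65.00 mm.

65.00 mm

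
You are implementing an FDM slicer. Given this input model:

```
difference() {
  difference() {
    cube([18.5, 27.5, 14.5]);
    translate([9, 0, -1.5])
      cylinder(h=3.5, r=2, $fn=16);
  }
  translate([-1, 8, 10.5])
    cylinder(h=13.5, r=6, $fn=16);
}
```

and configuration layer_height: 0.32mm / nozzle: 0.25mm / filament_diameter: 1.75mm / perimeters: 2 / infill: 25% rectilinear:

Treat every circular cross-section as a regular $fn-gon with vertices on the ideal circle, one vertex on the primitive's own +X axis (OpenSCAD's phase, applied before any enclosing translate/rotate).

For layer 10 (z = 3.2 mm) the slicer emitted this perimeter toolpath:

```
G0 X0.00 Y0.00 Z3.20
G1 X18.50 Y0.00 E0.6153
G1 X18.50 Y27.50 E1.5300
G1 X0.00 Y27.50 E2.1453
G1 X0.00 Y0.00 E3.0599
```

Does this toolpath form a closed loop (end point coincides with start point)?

yes

Start point (G0): (0.00, 0.00). End point (last G1): the path returns to the start — closed.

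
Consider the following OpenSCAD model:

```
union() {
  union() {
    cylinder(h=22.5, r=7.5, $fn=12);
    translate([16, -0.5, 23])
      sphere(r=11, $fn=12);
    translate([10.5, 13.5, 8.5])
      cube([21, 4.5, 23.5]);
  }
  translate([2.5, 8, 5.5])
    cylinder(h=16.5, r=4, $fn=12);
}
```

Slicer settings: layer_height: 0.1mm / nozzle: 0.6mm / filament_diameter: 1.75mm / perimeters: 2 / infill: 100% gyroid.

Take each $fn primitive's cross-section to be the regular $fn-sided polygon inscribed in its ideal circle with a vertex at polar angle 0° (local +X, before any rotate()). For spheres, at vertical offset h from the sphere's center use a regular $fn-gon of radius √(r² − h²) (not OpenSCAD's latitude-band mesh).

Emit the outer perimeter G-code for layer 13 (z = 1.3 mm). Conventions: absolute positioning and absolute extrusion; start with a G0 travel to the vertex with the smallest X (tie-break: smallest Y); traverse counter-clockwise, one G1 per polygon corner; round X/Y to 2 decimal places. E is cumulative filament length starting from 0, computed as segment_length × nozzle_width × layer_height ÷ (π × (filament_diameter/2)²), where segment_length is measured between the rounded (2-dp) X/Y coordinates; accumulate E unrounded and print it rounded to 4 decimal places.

At z = 1.3 mm: the r=7.5 cylinder contributes a regular 12-gon of circumradius 7.5; the sphere at (16, -0.5) is absent (|z−center|=21.700 > r=11); the cube at (10.5, 13.5) is not intersected at this z (z outside [8.5, 32]); Merging all regions: only the r=7.5 cylinder is present, so the union is just that shape — 1 connected region; the cylinder at (2.5, 8) does not reach this height (z outside [5.5, 22]); Combining (union): only the result so far is present, so the union is just that shape — 1 connected region. The outline is a single polygon with 12 vertices. Extrusion per mm of travel: 0.6 × 0.1 / (π × 0.875²) = 0.024945. Accumulating E over each segment gives final E = 1.1626.

G0 X-7.50 Y0.00 Z1.30
G1 X-6.50 Y-3.75 E0.0968
G1 X-3.75 Y-6.50 E0.1938
G1 X0.00 Y-7.50 E0.2906
G1 X3.75 Y-6.50 E0.3875
G1 X6.50 Y-3.75 E0.4845
G1 X7.50 Y0.00 E0.5813
G1 X6.50 Y3.75 E0.6781
G1 X3.75 Y6.50 E0.7751
G1 X0.00 Y7.50 E0.8719
G1 X-3.75 Y6.50 E0.9687
G1 X-6.50 Y3.75 E1.0657
G1 X-7.50 Y0.00 E1.1626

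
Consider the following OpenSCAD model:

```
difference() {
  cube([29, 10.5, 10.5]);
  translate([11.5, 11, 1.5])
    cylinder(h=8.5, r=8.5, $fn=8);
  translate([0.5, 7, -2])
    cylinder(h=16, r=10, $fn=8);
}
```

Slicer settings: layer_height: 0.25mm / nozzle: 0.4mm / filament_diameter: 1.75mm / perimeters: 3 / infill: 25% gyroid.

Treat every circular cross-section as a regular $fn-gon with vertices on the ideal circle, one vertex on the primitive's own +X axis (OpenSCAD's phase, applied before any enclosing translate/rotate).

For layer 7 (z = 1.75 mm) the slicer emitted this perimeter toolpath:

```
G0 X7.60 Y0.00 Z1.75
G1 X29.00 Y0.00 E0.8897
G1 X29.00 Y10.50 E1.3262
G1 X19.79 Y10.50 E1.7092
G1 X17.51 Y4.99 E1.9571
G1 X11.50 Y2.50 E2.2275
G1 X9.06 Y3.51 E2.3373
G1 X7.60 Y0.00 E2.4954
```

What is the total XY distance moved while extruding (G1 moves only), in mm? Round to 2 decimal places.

Sum the Euclidean lengths of each G1 segment: total = 60.02 mm.

60.02 mm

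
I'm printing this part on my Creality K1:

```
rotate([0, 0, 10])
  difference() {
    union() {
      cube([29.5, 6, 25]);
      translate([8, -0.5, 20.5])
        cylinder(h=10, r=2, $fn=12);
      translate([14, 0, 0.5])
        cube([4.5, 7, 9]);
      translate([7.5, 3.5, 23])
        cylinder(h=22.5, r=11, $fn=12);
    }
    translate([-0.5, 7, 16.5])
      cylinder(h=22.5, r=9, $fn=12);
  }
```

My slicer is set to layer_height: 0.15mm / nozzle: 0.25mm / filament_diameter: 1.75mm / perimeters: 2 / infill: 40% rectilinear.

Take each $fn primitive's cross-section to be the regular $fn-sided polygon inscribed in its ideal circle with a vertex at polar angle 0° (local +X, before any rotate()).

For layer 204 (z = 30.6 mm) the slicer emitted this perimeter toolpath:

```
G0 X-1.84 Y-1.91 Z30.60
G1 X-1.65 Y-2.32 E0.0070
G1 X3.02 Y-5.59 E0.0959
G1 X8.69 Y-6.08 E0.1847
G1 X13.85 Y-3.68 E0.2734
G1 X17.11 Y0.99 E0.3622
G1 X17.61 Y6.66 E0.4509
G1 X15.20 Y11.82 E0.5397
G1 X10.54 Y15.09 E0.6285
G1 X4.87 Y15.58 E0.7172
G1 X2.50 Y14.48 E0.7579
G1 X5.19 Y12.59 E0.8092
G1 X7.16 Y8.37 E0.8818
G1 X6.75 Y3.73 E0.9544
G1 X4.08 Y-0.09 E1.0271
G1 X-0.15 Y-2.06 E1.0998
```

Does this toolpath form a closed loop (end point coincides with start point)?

Start point (G0): (-1.84, -1.91). End point (last G1): the path does not return to the start — open.

no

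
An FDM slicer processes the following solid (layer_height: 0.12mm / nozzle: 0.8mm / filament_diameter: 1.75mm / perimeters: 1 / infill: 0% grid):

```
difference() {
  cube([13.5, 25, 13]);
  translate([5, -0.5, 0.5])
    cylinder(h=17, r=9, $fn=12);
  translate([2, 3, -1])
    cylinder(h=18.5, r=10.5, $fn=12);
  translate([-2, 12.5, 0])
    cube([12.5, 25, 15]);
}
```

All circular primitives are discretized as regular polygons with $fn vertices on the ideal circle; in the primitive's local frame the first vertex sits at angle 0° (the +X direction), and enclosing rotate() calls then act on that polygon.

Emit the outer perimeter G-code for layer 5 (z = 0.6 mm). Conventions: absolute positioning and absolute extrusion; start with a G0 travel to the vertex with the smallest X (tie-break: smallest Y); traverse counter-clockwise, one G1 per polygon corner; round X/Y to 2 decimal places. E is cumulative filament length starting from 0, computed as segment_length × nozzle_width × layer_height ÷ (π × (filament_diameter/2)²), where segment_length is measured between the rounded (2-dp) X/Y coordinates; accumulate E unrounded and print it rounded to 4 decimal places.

G0 X5.73 Y12.50 Z0.60
G1 X7.25 Y12.09 E0.0628
G1 X11.09 Y8.25 E0.2796
G1 X12.03 Y4.77 E0.4235
G1 X12.79 Y4.00 E0.4666
G1 X13.50 Y1.37 E0.5754
G1 X13.50 Y25.00 E1.5185
G1 X10.50 Y25.00 E1.6382
G1 X10.50 Y12.50 E2.1371
G1 X5.73 Y12.50 E2.3275

At z = 0.6 mm: the 13.5×25 cube contributes its full rectangle; the cylinder at (5, -0.5): section is a regular 12-gon, circumradius r=9; the r=10.5 cylinder at (2, 3) gives a regular 12-gon of circumradius 10.5 (constant along its height); the cube at (-2, 12.5) is present — its section is the full 12.5×25 rectangle; Subtracting the remaining from the first: starting from the 13.5×25 cube, the r=9 cylinder at (5, -0.5) partially overlaps it — only the 95.09 mm² overlap (of its 243.00 mm²) is removed, clipping the outline; the r=10.5 cylinder at (2, 3) partially overlaps it — only the 48.98 mm² overlap (of its 330.75 mm²) is removed, clipping the outline; the 12.5×25 cube at (-2, 12.5) partially overlaps it — only the 127.92 mm² overlap (of its 312.50 mm²) is removed, clipping the outline — 1 connected region. The outline is a single polygon with 9 vertices. Extrusion per mm of travel: 0.8 × 0.12 / (π × 0.875²) = 0.039912. Accumulating E over each segment gives final E = 2.3275.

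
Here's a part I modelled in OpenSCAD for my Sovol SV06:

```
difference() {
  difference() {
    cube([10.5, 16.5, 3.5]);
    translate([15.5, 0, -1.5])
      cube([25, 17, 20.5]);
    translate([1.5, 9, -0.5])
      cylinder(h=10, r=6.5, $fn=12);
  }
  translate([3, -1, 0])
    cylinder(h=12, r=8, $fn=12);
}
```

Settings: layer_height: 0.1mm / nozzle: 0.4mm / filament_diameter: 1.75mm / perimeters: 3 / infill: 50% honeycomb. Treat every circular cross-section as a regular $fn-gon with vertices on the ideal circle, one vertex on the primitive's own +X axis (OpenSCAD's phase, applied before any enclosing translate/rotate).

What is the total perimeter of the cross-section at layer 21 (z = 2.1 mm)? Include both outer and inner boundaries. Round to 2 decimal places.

48.66 mm

At z = 2.1 mm: the cube (footprint 10.5×16.5) is included at this height (perimeter 54.00 mm); the 25×17 cube at (15.5, 0) contributes its full rectangle (perimeter 84.00 mm); the r=6.5 cylinder at (1.5, 9) contributes a regular 12-gon of circumradius 6.5 (perimeter = 2·12·6.500·sin(180°/12) = 40.38 mm); Taking the first minus the rest: starting from the 10.5×16.5 cube, the 25×17 cube at (15.5, 0) misses the remaining region (no effect); the r=6.5 cylinder at (1.5, 9) partially overlaps it — only the 82.27 mm² overlap (of its 126.75 mm²) is removed, clipping the outline — boundary = 65.10 mm; the r=8 cylinder at (3, -1) contributes a regular 12-gon of circumradius 8 (perimeter = 2·12·8.000·sin(180°/12) = 49.69 mm); Taking the first minus the rest: starting from that combined region, the r=8 cylinder at (3, -1) partially overlaps it — only the 37.86 mm² overlap (of its 192.00 mm²) is removed, clipping the outline — boundary = 48.66 mm. Overall, the cross-section is a single solid region. Total boundary length (outer) = 48.66 mm.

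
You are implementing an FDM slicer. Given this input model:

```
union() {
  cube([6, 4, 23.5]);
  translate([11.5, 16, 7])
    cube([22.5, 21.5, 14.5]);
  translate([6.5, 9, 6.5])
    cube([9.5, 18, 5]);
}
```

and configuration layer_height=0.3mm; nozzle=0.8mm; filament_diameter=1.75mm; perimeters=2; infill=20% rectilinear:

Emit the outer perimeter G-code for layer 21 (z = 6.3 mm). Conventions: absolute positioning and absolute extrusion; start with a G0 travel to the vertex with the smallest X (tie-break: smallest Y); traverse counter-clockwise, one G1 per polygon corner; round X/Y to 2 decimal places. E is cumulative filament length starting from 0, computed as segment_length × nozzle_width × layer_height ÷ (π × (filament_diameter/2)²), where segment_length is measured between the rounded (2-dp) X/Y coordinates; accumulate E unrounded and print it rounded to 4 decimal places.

At z = 6.3 mm: the cube (footprint 6×4) is included at this height; the cube at (11.5, 16) does not reach this height (z outside [7, 21.5]); the cube at (6.5, 9) is absent (z outside [6.5, 11.5]); Combining (union): only the 6×4 cube is present, so the union is just that shape — 1 connected region. The outline is a single polygon with 4 vertices. Extrusion per mm of travel: 0.8 × 0.3 / (π × 0.875²) = 0.099780. Accumulating E over each segment gives final E = 1.9956.

G0 X0.00 Y0.00 Z6.30
G1 X6.00 Y0.00 E0.5987
G1 X6.00 Y4.00 E0.9978
G1 X0.00 Y4.00 E1.5965
G1 X0.00 Y0.00 E1.9956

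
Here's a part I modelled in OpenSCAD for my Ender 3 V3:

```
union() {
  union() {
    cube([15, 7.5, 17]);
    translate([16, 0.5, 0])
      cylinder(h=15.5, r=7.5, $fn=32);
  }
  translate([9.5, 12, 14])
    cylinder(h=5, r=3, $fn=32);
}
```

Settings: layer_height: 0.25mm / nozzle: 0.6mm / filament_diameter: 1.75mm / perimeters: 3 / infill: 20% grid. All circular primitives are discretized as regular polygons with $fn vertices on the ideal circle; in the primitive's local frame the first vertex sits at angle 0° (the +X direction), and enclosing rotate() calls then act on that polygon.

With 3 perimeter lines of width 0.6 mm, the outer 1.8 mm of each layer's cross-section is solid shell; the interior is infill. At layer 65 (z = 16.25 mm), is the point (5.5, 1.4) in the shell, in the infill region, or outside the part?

shell

At z = 16.25 mm: the 15×7.5 cube contributes its full rectangle; the cylinder at (16, 0.5) is not intersected at this z (z outside [0, 15.5]); Combining (union): only the 15×7.5 cube is present, so the union is just that shape — 1 connected region; the r=3 cylinder at (9.5, 12) contributes a regular 32-gon of circumradius 3; Merging all regions: the 2 present regions are separate (no shared area or edge), so areas and boundary lengths simply add and each stays a separate island — 2 connected regions. Overall, the cross-section has 2 separate islands. The nearest boundary edge runs (15.00, 0.00)→(0.00, 0.00); distance from the point to it = 1.40 mm. (Shell/infill is judged within the island containing the point — the largest one.) The point is inside the cross-section, 1.40 mm from the nearest boundary — within the 1.8 mm shell band (3 × 0.6).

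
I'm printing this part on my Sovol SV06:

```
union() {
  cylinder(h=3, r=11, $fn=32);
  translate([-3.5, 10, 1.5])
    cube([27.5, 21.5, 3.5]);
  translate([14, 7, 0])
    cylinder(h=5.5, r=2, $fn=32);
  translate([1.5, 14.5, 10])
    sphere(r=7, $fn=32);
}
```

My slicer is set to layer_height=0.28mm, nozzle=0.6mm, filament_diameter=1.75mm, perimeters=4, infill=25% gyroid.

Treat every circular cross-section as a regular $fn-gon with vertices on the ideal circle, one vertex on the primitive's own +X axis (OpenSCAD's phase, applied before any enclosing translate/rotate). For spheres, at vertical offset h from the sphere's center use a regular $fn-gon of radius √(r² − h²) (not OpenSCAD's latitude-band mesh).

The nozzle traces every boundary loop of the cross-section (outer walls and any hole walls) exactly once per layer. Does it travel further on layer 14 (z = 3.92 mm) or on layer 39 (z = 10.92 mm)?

Layer 14 (z = 3.92): the cylinder is absent (z outside [0, 3]); the 27.5×21.5 cube at (-3.5, 10) contributes its full rectangle (perimeter 98.00 mm); the r=2 cylinder at (14, 7) contributes a regular 32-gon of circumradius 2 (perimeter = 2·32·2.000·sin(180°/32) = 12.55 mm); the r=7 sphere at (1.5, 14.5) contributes a regular 32-gon of circumradius √(7²−6.08²) = 3.469 (perimeter = 2·32·3.469·sin(180°/32) = 21.76 mm); Combining (union): the regions partially overlap (shared area 37.56 mm²), so the edge portions inside another operand are dropped and the merged outline is re-measured after clipping — boundary = 110.55 mm. So its perimeter = 110.55 mm. Layer 39 (z = 10.92): the cylinder is not intersected at this z (z outside [0, 3]); the cube at (-3.5, 10) is not intersected at this z (z outside [1.5, 5]); the cylinder at (14, 7) is absent (z outside [0, 5.5]); the sphere at (1.5, 14.5): section is a regular 32-gon, circumradius = √(r²−h²) = √(7²−0.92²) = 6.939 (perimeter = 2·32·6.939·sin(180°/32) = 43.53 mm); Merging all regions: only the r=7 sphere at (1.5, 14.5) is present, so the union is just that shape — boundary = 43.53 mm. So its perimeter = 43.53 mm. Layer 14 is larger (110.55 vs 43.53 mm).

layer 14 (z = 3.92 mm)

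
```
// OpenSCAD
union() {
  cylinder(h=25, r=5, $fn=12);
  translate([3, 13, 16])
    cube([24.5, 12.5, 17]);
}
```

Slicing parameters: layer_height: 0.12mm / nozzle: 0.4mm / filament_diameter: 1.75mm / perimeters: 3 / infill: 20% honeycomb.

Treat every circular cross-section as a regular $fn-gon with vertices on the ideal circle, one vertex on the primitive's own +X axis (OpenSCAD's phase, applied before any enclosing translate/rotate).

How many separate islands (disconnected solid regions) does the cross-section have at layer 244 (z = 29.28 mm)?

At z = 29.28 mm: the cylinder is absent (z outside [0, 25]); the cube at (3, 13) is present — its section is the full 24.5×12.5 rectangle; Combining (union): only the 24.5×12.5 cube at (3, 13) is present, so the union is just that shape — 1 connected region. Overall, the cross-section is a single solid region. Island count = 1.

1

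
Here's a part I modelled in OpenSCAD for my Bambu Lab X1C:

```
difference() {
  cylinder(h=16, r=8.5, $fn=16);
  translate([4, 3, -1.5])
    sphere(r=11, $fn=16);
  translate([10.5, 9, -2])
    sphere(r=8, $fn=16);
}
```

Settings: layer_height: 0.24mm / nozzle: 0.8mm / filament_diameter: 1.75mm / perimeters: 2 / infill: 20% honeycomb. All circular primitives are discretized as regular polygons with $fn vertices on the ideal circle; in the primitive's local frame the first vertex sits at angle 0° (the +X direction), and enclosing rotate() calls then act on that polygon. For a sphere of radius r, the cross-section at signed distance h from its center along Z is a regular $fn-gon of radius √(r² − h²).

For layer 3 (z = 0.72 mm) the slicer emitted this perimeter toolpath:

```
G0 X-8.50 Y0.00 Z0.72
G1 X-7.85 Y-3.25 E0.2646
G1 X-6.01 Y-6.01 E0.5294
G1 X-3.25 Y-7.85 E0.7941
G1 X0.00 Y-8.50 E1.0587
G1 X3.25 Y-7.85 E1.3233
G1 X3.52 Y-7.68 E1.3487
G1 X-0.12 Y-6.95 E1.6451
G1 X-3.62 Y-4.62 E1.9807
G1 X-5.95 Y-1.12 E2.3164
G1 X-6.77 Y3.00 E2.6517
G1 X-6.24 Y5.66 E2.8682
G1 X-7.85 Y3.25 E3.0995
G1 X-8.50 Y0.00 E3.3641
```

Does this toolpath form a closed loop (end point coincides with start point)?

Start point (G0): (-8.50, 0.00). End point (last G1): the path returns to the start — closed.

yes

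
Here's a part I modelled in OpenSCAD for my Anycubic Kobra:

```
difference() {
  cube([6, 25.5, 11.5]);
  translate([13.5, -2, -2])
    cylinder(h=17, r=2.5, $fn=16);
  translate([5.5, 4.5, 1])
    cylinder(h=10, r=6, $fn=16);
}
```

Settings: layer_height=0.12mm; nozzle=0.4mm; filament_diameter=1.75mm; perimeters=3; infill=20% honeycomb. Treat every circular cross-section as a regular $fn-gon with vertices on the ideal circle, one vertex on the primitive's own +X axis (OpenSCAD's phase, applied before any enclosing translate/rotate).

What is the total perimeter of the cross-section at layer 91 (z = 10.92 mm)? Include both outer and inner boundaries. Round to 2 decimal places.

At z = 10.92 mm: the 6×25.5 cube contributes its full rectangle (perimeter 63.00 mm); the r=2.5 cylinder at (13.5, -2) gives a regular 16-gon of circumradius 2.5 (constant along its height) (perimeter = 2·16·2.500·sin(180°/16) = 15.61 mm); the r=6 cylinder at (5.5, 4.5) gives a regular 16-gon of circumradius 6 (constant along its height) (perimeter = 2·16·6.000·sin(180°/16) = 37.46 mm); Taking the first minus the rest: starting from the 6×25.5 cube, the r=2.5 cylinder at (13.5, -2) misses the remaining region (no effect); the r=6 cylinder at (5.5, 4.5) partially overlaps it — only the 55.35 mm² overlap (of its 110.21 mm²) is removed, clipping the outline — boundary = 53.70 mm. Overall, the cross-section has 2 separate islands. Total boundary length (outer) = 53.70 mm.

53.70 mm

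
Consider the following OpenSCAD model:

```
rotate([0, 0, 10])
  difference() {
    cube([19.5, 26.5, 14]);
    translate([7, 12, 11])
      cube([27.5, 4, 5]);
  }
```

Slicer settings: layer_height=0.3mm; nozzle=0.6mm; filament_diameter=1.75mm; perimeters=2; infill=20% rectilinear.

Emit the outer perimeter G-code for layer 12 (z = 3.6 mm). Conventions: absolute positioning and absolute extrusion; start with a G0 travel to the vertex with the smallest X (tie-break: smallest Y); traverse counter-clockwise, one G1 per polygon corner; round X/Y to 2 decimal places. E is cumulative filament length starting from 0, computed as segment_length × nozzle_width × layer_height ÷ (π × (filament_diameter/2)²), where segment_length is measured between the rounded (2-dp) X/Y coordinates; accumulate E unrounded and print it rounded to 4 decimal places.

G0 X-4.60 Y26.10 Z3.60
G1 X0.00 Y0.00 E1.9833
G1 X19.20 Y3.39 E3.4424
G1 X14.60 Y29.48 E5.4249
G1 X-4.60 Y26.10 E6.8839

At z = 3.6 mm: the cube is present — its section is the full 19.5×26.5 rectangle; the cube at (7, 12) is absent (z outside [11, 16]); Subtracting the remaining from the first: none of the subtracted shapes is present at this height, so the 19.5×26.5 cube is unchanged — 1 connected region; (whole slice rotated 10° about Z — lengths, areas and connectivity unchanged). The outline is a single polygon with 4 vertices. Extrusion per mm of travel: 0.6 × 0.3 / (π × 0.875²) = 0.074835. Accumulating E over each segment gives final E = 6.8839.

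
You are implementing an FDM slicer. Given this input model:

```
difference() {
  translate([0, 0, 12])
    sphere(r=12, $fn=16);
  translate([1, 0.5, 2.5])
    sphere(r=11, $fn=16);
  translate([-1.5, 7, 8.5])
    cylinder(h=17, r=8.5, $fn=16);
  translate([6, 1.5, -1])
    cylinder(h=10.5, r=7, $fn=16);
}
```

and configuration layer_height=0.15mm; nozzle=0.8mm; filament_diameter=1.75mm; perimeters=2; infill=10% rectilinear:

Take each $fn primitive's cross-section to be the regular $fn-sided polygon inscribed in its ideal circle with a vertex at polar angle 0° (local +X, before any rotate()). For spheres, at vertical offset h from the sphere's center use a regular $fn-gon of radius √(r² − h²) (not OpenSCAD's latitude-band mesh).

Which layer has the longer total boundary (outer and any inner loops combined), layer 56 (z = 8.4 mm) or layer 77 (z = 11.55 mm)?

Layer 56 (z = 8.4): the r=12 sphere slices to a regular 16-gon of circumradius 11.447 (√(r²−h²) with h=3.6 from center) (perimeter = 2·16·11.447·sin(180°/16) = 71.46 mm); the r=11 sphere at (1, 0.5) slices to a regular 16-gon of circumradius 9.284 (√(r²−h²) with h=5.9 from center) (perimeter = 2·16·9.284·sin(180°/16) = 57.96 mm); the cylinder at (-1.5, 7) is not intersected at this z (z outside [8.5, 25.5]); the r=7 cylinder at (6, 1.5) gives a regular 16-gon of circumradius 7 (constant along its height) (perimeter = 2·16·7.000·sin(180°/16) = 43.70 mm); Subtracting the remaining from the first: starting from the r=12 sphere, the r=11 sphere at (1, 0.5) lies wholly inside it (removes its full 263.87 mm² and its 57.96 mm outline becomes a hole wall); the r=7 cylinder at (6, 1.5) partially overlaps it — only the 16.13 mm² overlap (of its 150.01 mm²) is removed, clipping the outline — boundary = 106.66 mm. So its perimeter = 106.66 mm. Layer 77 (z = 11.55): the sphere: section is a regular 16-gon, circumradius = √(r²−h²) = √(12²−0.45²) = 11.992 (perimeter = 2·16·11.992·sin(180°/16) = 74.86 mm); the r=11 sphere at (1, 0.5) slices to a regular 16-gon of circumradius 6.253 (√(r²−h²) with h=9.05 from center) (perimeter = 2·16·6.253·sin(180°/16) = 39.04 mm); the cylinder at (-1.5, 7): section is a regular 16-gon, circumradius r=8.5 (perimeter = 2·16·8.500·sin(180°/16) = 53.06 mm); the cylinder at (6, 1.5) is absent (z outside [-1, 9.5]); Taking the first minus the rest: starting from the r=12 sphere, the r=11 sphere at (1, 0.5) lies wholly inside it (removes its full 119.70 mm² and its 39.04 mm outline becomes a hole wall); the r=8.5 cylinder at (-1.5, 7) partially overlaps it — only the 103.53 mm² overlap (of its 221.19 mm²) is removed, clipping the outline — boundary = 93.10 mm. So its perimeter = 93.10 mm. Layer 56 is larger (106.66 vs 93.10 mm).

layer 56 (z = 8.4 mm)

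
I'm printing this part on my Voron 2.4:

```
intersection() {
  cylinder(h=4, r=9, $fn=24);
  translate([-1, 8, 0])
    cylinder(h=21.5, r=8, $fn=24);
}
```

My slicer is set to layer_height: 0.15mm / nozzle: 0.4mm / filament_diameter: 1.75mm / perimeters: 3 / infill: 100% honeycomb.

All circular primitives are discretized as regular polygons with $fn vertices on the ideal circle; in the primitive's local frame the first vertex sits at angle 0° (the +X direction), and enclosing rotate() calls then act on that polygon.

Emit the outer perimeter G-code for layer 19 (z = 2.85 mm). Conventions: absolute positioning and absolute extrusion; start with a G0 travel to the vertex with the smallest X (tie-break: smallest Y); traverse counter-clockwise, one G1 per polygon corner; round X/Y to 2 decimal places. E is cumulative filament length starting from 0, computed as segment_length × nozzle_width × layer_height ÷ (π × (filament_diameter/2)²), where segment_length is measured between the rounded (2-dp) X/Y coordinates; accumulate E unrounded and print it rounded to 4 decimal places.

G0 X-7.96 Y4.09 Z2.85
G1 X-7.93 Y4.00 E0.0024
G1 X-6.66 Y2.34 E0.0545
G1 X-5.00 Y1.07 E0.1066
G1 X-3.07 Y0.27 E0.1588
G1 X-1.00 Y0.00 E0.2108
G1 X1.07 Y0.27 E0.2629
G1 X3.00 Y1.07 E0.3150
G1 X4.66 Y2.34 E0.3672
G1 X5.93 Y4.00 E0.4193
G1 X6.72 Y5.90 E0.4706
G1 X6.36 Y6.36 E0.4852
G1 X4.50 Y7.79 E0.5437
G1 X2.33 Y8.69 E0.6023
G1 X0.00 Y9.00 E0.6610
G1 X-2.33 Y8.69 E0.7196
G1 X-4.50 Y7.79 E0.7782
G1 X-6.36 Y6.36 E0.8367
G1 X-7.79 Y4.50 E0.8952
G1 X-7.96 Y4.09 E0.9063

At z = 2.85 mm: the r=9 cylinder gives a regular 24-gon of circumradius 9 (constant along its height); the r=8 cylinder at (-1, 8) contributes a regular 24-gon of circumradius 8; Keeping only the common overlap: the r=8 cylinder at (-1, 8) partially overlaps the r=9 cylinder; clipping to the common part keeps 93.13 mm² — 1 connected region. The outline is a single polygon with 19 vertices. Extrusion per mm of travel: 0.4 × 0.15 / (π × 0.875²) = 0.024945. Accumulating E over each segment gives final E = 0.9063.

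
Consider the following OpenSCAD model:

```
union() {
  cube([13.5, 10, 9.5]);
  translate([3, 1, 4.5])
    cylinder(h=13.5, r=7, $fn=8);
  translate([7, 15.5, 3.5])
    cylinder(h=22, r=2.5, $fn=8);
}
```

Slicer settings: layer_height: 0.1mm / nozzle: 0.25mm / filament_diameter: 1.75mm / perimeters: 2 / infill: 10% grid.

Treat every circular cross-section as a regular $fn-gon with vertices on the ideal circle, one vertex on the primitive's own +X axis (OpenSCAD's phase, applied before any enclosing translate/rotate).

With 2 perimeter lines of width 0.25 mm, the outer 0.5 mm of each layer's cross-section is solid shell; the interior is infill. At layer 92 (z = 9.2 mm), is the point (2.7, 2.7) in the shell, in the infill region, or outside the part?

infill

At z = 9.2 mm: the 13.5×10 cube contributes its full rectangle; the cylinder at (3, 1): section is a regular 8-gon, circumradius r=7; the cylinder at (7, 15.5): section is a regular 8-gon, circumradius r=2.5; Combining (union): the regions partially overlap (shared area 63.58 mm²), so overlapping operands fuse into one piece — 2 connected regions. Overall, the cross-section has 2 separate islands. The nearest boundary edge runs (-1.95, 5.95)→(0.00, 6.76); distance from the point to it = 4.87 mm. (Shell/infill is judged within the island containing the point — the largest one.) The point is inside the cross-section and 4.87 mm from the nearest boundary — more than the 0.5 mm shell width (2 × 0.25), so it's in the infill interior.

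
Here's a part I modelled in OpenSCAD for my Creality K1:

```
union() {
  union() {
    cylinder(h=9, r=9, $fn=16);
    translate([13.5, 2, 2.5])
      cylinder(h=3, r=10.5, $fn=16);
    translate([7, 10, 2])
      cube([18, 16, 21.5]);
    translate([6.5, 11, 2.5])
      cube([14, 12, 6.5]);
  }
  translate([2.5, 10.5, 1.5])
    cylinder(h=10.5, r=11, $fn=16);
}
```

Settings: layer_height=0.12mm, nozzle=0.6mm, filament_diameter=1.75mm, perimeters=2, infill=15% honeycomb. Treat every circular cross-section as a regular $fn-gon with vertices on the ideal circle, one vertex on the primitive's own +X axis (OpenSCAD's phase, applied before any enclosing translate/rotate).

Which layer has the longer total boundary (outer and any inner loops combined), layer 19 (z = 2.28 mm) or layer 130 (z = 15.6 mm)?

Layer 19 (z = 2.28): the cylinder: section is a regular 16-gon, circumradius r=9 (perimeter = 2·16·9.000·sin(180°/16) = 56.19 mm); the cylinder at (13.5, 2) is absent (z outside [2.5, 5.5]); the 18×16 cube at (7, 10) contributes its full rectangle (perimeter 68.00 mm); the cube at (6.5, 11) is not intersected at this z (z outside [2.5, 9]); Taking the union: the 2 present regions are separate (no shared area or edge), so areas and boundary lengths simply add and each stays a separate island — boundary = 124.19 mm; the r=11 cylinder at (2.5, 10.5) gives a regular 16-gon of circumradius 11 (constant along its height) (perimeter = 2·16·11.000·sin(180°/16) = 68.67 mm); Taking the union: the regions partially overlap (shared area 151.46 mm²), so the edge portions inside another operand are dropped and the merged outline is re-measured after clipping — boundary = 123.95 mm. So its perimeter = 123.95 mm. Layer 130 (z = 15.6): the cylinder is absent (z outside [0, 9]); the cylinder at (13.5, 2) is not intersected at this z (z outside [2.5, 5.5]); the 18×16 cube at (7, 10) contributes its full rectangle (perimeter 68.00 mm); the cube at (6.5, 11) is not intersected at this z (z outside [2.5, 9]); Merging all regions: only the 18×16 cube at (7, 10) is present, so the union is just that shape — boundary = 68.00 mm; the cylinder at (2.5, 10.5) is absent (z outside [1.5, 12]); Combining (union): only the result so far is present, so the union is just that shape — boundary = 68.00 mm. So its perimeter = 68.00 mm. Layer 19 is larger (123.95 vs 68.00 mm).

layer 19 (z = 2.28 mm)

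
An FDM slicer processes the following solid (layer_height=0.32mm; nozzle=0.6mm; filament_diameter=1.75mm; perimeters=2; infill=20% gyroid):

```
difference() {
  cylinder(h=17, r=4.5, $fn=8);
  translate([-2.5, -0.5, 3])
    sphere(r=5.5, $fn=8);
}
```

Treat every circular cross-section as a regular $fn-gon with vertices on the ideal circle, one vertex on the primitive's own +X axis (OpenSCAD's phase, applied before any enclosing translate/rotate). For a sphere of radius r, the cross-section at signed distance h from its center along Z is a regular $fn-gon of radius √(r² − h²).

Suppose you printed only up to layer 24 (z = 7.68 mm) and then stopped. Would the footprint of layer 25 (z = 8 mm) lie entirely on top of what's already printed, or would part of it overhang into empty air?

part overhangs

Compare the two slices. At z = 7.68: the r=4.5 cylinder gives a regular 8-gon of circumradius 4.5 (constant along its height) (area = (8/2)·4.500²·sin(360°/8) = 57.28 mm²); the r=5.5 sphere at (-2.5, -0.5) contributes a regular 8-gon of circumradius √(5.5²−4.68²) = 2.889 (area = (8/2)·2.889²·sin(360°/8) = 23.61 mm²); Taking the first minus the rest: starting from the r=4.5 cylinder (57.28 mm²), the r=5.5 sphere at (-2.5, -0.5) partially overlaps it — only the 19.46 mm² overlap (of its 23.61 mm²) is removed, clipping the outline — area = 37.82 mm². At z = 8: the cylinder: section is a regular 8-gon, circumradius r=4.5 (area = (8/2)·4.500²·sin(360°/8) = 57.28 mm²); the r=5.5 sphere at (-2.5, -0.5) contributes a regular 8-gon of circumradius √(5.5²−5²) = 2.291 (area = (8/2)·2.291²·sin(360°/8) = 14.85 mm²); Subtracting the remaining from the first: starting from the r=4.5 cylinder (57.28 mm²), the r=5.5 sphere at (-2.5, -0.5) partially overlaps it — only the 13.74 mm² overlap (of its 14.85 mm²) is removed, clipping the outline — area = 43.54 mm². Checking containment: at z = 8 the cross-section extends beyond the z = 7.68 cross-section by about 5.72 mm².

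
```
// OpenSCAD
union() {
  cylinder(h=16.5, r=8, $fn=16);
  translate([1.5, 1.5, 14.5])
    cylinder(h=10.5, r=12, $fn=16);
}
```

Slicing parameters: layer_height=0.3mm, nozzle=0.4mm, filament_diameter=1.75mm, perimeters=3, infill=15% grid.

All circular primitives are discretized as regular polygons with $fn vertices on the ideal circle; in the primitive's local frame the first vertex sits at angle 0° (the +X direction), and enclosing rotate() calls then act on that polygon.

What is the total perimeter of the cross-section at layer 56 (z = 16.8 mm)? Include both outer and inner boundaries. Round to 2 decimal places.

74.91 mm

At z = 16.8 mm: the cylinder does not reach this height (z outside [0, 16.5]); the r=12 cylinder at (1.5, 1.5) gives a regular 16-gon of circumradius 12 (constant along its height) (perimeter = 2·16·12.000·sin(180°/16) = 74.91 mm); Merging all regions: only the r=12 cylinder at (1.5, 1.5) is present, so the union is just that shape — boundary = 74.91 mm. Overall, the cross-section is a single solid region. Total boundary length (outer) = 74.91 mm.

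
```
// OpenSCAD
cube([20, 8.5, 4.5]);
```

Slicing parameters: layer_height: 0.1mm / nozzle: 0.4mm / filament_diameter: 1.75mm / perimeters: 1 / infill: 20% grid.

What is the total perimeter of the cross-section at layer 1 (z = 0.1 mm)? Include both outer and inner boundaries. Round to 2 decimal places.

At z = 0.1 mm: the cube (footprint 20×8.5) is included at this height (perimeter 57.00 mm). Overall, the cross-section is a single solid region. Total boundary length (outer) = 57.00 mm.

57.00 mm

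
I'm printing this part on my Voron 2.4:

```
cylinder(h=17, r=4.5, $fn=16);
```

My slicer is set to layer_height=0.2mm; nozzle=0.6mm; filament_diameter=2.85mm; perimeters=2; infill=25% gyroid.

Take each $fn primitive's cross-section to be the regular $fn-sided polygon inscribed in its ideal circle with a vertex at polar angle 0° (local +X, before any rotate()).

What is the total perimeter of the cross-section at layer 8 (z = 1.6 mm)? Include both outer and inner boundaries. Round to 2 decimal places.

At z = 1.6 mm: the cylinder: section is a regular 16-gon, circumradius r=4.5 (perimeter = 2·16·4.500·sin(180°/16) = 28.09 mm). Overall, the cross-section is a single solid region. Total boundary length (outer) = 28.09 mm.

28.09 mm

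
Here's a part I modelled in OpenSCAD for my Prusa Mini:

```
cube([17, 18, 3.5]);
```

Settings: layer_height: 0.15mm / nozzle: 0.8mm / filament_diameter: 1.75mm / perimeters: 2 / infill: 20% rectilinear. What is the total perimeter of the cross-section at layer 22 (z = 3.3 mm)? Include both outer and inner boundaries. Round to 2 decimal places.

70.00 mm

At z = 3.3 mm: the cube (footprint 17×18) is included at this height (perimeter 70.00 mm). Overall, the cross-section is a single solid region. Total boundary length (outer) = 70.00 mm.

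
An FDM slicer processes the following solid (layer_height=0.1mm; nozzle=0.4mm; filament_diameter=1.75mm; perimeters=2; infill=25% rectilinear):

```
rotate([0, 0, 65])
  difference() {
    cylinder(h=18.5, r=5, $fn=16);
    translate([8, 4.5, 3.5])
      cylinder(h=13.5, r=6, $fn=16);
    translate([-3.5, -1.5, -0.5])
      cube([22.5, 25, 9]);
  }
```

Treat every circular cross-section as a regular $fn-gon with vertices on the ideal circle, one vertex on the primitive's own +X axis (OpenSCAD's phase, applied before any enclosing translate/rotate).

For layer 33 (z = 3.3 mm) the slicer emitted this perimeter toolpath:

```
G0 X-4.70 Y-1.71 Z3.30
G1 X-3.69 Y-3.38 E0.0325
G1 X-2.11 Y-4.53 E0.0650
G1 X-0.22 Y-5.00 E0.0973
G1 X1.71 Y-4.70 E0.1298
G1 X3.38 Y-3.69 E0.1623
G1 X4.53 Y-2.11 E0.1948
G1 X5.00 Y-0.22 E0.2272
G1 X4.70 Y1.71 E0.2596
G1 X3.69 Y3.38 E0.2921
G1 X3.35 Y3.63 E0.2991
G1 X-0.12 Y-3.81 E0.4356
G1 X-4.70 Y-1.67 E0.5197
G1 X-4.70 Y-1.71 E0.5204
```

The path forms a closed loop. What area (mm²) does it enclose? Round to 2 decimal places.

29.20 mm²

Apply the shoelace formula to the sequence of (X, Y) vertices; enclosed area = 29.20 mm².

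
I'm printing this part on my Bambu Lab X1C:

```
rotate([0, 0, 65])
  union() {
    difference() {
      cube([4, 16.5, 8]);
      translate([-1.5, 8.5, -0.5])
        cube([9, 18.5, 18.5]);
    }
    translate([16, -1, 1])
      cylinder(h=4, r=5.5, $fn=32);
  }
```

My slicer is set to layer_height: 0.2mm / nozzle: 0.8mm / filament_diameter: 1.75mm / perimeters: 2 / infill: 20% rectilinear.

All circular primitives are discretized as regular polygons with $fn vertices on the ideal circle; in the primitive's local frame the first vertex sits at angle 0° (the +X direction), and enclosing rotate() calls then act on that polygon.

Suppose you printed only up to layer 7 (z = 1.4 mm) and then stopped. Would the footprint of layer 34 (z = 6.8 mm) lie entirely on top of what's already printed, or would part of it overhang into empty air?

Compare the two slices. At z = 1.4: the cube (footprint 4×16.5) is included at this height (area 66.00 mm²); the cube at (-1.5, 8.5) is present — its section is the full 9×18.5 rectangle (area 166.50 mm²); Taking the first minus the rest: starting from the 4×16.5 cube (66.00 mm²), the 9×18.5 cube at (-1.5, 8.5) partially overlaps it — only the 32.00 mm² overlap (of its 166.50 mm²) is removed, clipping the outline — area = 34.00 mm²; the r=5.5 cylinder at (16, -1) gives a regular 32-gon of circumradius 5.5 (constant along its height) (area = (32/2)·5.500²·sin(360°/32) = 94.42 mm²); Merging all regions: the 2 present regions are separate (no shared area or edge), so areas and boundary lengths simply add and each stays a separate island — area = 128.42 mm²; (whole slice rotated 65° about Z — lengths, areas and connectivity unchanged). At z = 6.8: the cube is present — its section is the full 4×16.5 rectangle (area 66.00 mm²); the cube at (-1.5, 8.5) is present — its section is the full 9×18.5 rectangle (area 166.50 mm²); Subtracting the remaining from the first: starting from the 4×16.5 cube (66.00 mm²), the 9×18.5 cube at (-1.5, 8.5) partially overlaps it — only the 32.00 mm² overlap (of its 166.50 mm²) is removed, clipping the outline — area = 34.00 mm²; the cylinder at (16, -1) does not reach this height (z outside [1, 5]); Taking the union: only that combined region is present, so the union is just that shape — area = 34.00 mm²; (whole slice rotated 65° about Z — lengths, areas and connectivity unchanged). Checking containment: the cross-section at z = 6.8 is a subset of the cross-section at z = 1.4.

entirely on top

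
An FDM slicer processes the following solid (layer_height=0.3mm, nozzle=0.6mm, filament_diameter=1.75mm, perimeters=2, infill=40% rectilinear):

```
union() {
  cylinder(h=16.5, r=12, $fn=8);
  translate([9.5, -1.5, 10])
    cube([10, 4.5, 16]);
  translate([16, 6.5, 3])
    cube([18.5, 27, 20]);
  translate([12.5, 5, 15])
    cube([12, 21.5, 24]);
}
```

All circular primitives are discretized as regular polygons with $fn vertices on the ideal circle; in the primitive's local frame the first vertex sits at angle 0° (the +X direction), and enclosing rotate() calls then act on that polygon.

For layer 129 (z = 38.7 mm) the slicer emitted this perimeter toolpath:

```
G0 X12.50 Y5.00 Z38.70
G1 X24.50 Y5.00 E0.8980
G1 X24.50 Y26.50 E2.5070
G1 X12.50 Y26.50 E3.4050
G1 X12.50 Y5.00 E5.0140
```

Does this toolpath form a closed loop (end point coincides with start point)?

Start point (G0): (12.50, 5.00). End point (last G1): the path returns to the start — closed.

yes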